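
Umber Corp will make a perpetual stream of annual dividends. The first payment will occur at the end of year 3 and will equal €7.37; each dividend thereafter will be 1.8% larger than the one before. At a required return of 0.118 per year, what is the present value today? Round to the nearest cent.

€58.96

Value at end of year 2: C₁ / (r − g) = €7.37 / (0.118 − 0.018) = €73.7000
Discount to today: PV = €73.7000 / (1 + 0.118)^2 = €73.7000 / 1.249924 = €58.96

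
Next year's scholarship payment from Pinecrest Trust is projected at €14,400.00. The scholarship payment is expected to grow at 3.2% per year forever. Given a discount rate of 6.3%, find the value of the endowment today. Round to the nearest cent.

€464516.13

Growing perpetuity: P = D₁ / (r − g) = €14,400.0000 / (0.063 − 0.032) = €464,516.13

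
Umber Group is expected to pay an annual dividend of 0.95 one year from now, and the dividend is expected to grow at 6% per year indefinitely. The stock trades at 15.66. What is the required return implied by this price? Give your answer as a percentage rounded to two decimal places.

12.07%

P = D₁/(r − g) ⇒ r = D₁/P + g = 0.9500/15.66 + 0.06 = 0.060664 + 0.06 = 0.120664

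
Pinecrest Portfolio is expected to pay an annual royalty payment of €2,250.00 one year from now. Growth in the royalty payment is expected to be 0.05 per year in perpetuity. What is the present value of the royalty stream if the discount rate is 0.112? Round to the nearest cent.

Growing perpetuity: P = D₁ / (r − g) = €2,250.0000 / (0.112 − 0.05) = €36,290.32

€36290.32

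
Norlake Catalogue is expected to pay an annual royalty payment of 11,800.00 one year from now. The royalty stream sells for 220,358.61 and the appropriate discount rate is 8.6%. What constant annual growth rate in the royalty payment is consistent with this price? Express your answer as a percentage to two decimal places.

3.25%

P = D₁/(r−g) ⇒ g = r − D₁/P = 0.086 − 11,800.00/220,358.61 = 0.032451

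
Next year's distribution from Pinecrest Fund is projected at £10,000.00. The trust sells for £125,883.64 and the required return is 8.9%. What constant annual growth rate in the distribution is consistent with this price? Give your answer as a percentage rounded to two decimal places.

0.96%

P = D₁/(r−g) ⇒ g = r − D₁/P = 0.089 − £10,000.00/£125,883.64 = 0.009562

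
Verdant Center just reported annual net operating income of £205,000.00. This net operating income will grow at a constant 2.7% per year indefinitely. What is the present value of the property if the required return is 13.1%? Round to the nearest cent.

D₁ = D₀ × (1 + g) = £205,000.00 × 1.027 = £210,535.0000
Growing perpetuity: P = D₁ / (r − g) = £210,535.0000 / (0.131 − 0.027) = £2,024,375.00

£2024375.00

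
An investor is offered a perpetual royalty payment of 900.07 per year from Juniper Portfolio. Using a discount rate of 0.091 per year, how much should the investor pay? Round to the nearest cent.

9890.88

Level perpetuity: PV = C / r = 900.07 / 0.091 = 9,890.88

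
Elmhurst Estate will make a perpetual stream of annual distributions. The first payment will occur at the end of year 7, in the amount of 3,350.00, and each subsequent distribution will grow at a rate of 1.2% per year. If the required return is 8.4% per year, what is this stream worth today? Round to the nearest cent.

Value at end of year 6: C₁ / (r − g) = 3,350.00 / (0.084 − 0.012) = 46,527.7778
Discount to today: PV = 46,527.7778 / (1 + 0.084)^6 = 46,527.7778 / 1.622466 = 28,677.19

28677.19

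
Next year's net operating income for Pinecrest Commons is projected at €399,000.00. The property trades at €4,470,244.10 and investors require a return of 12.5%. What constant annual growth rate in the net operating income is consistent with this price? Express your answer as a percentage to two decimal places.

P = D₁/(r−g) ⇒ g = r − D₁/P = 0.125 − €399,000.00/€4,470,244.10 = 0.035743

3.57%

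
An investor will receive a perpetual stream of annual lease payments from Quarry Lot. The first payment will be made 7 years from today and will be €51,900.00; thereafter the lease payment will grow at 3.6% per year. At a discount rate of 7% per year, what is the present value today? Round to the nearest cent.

Value at end of year 6: C₁ / (r − g) = €51,900.00 / (0.07 − 0.036) = €1,526,470.5882
Discount to today: PV = €1,526,470.5882 / (1 + 0.07)^6 = €1,526,470.5882 / 1.500730 = €1,017,151.81

€1017151.81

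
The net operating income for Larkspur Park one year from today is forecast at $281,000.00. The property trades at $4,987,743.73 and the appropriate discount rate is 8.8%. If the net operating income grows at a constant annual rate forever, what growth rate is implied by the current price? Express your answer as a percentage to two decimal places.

P = D₁/(r−g) ⇒ g = r − D₁/P = 0.088 − $281,000.00/$4,987,743.73 = 0.031662

3.17%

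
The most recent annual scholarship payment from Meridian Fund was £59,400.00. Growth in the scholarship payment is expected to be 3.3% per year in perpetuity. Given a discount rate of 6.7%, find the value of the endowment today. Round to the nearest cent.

D₁ = D₀ × (1 + g) = £59,400.00 × 1.033 = £61,360.2000
Growing perpetuity: P = D₁ / (r − g) = £61,360.2000 / (0.067 − 0.033) = £1,804,711.76

£1804711.76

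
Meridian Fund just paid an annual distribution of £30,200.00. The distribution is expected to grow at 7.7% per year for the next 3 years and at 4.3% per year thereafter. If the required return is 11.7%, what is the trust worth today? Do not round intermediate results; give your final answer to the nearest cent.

D_1 = 32525.40000
D_2 = 35029.85580
D_3 = 37727.15470
Terminal value at year 3: TV = D_3×(1+g_2)/(r−g_2) = 39349.42235/0.074 = 531748.95066
P_0 = D_1/(1+r)^1 + D_2/(1+r)^2 + D_3/(1+r)^3 + TV/(1+r)^3
    = 29118.53178 + 28075.79116 + 27070.39130 + 381546.19089 = 465810.90514

£465810.91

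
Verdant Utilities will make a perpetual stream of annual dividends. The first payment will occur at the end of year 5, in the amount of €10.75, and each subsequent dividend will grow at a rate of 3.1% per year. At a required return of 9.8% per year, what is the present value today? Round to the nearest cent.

€110.39

Value at end of year 4: C₁ / (r − g) = €10.75 / (0.098 − 0.031) = €160.4478
Discount to today: PV = €160.4478 / (1 + 0.098)^4 = €160.4478 / 1.453481 = €110.39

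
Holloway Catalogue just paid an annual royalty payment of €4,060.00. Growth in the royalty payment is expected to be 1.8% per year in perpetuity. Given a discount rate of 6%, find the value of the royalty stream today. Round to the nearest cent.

D₁ = D₀ × (1 + g) = €4,060.00 × 1.018 = €4,133.0800
Growing perpetuity: P = D₁ / (r − g) = €4,133.0800 / (0.06 − 0.018) = €98,406.67

€98406.67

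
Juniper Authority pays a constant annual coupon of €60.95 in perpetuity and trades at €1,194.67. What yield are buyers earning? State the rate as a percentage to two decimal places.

P = C/r ⇒ r = C/P = €60.95/€1,194.67 = 0.051018

5.10%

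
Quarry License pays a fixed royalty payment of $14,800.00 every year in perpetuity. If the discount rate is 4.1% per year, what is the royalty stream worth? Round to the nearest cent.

Level perpetuity: PV = C / r = $14,800.00 / 0.041 = $360,975.61

$360975.61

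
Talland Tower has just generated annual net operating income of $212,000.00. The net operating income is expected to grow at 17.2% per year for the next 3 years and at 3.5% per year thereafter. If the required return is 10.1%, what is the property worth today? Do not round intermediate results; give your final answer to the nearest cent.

D_1 = 248464.00000
D_2 = 291199.80800
D_3 = 341286.17498
Terminal value at year 3: TV = D_3×(1+g_2)/(r−g_2) = 353231.19110/0.066 = 5351987.74394
P_0 = D_1/(1+r)^1 + D_2/(1+r)^2 + D_3/(1+r)^3 + TV/(1+r)^3
    = 225671.20799 + 240224.02885 + 255715.31500 + 4010081.07615 = 4731691.62800

$4731691.63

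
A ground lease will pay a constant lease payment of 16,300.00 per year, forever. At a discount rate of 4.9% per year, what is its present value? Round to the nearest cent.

332653.06

Level perpetuity: PV = C / r = 16,300.00 / 0.049 = 332,653.06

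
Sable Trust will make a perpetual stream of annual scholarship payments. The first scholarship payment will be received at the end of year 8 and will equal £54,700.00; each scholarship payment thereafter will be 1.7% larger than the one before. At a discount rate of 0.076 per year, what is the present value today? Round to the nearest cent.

£555199.95

Value at end of year 7: C₁ / (r − g) = £54,700.00 / (0.076 − 0.017) = £927,118.6441
Discount to today: PV = £927,118.6441 / (1 + 0.076)^7 = £927,118.6441 / 1.669882 = £555,199.95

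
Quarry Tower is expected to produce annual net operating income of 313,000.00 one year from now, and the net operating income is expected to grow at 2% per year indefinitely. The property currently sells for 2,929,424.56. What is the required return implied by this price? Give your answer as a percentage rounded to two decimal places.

12.68%

P = D₁/(r − g) ⇒ r = D₁/P + g = 313,000.0000/2,929,424.56 + 0.02 = 0.106847 + 0.02 = 0.126847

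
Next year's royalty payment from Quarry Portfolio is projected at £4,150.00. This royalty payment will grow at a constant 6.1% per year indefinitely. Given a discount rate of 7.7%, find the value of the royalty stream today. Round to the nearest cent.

Growing perpetuity: P = D₁ / (r − g) = £4,150.0000 / (0.077 − 0.061) = £259,375.00

£259375.00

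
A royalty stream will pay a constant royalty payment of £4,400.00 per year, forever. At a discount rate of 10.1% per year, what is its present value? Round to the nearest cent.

Level perpetuity: PV = C / r = £4,400.00 / 0.101 = £43,564.36

£43564.36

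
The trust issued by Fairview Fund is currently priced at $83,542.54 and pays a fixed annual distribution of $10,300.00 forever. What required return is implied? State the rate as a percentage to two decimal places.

P = C/r ⇒ r = C/P = $10,300.00/$83,542.54 = 0.123290

12.33%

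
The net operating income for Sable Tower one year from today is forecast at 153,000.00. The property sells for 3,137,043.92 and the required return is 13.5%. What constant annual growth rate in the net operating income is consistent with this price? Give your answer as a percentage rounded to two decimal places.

8.62%

P = D₁/(r−g) ⇒ g = r − D₁/P = 0.135 − 153,000.00/3,137,043.92 = 0.086228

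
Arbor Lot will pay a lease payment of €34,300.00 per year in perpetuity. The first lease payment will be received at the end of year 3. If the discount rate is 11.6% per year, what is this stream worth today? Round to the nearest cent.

Value at end of year 2: C / r = €34,300.00 / 0.116 = €295,689.6552
Discount to today: PV = €295,689.6552 / (1 + 0.116)^2 = €295,689.6552 / 1.245456 = €237,414.77

€237414.77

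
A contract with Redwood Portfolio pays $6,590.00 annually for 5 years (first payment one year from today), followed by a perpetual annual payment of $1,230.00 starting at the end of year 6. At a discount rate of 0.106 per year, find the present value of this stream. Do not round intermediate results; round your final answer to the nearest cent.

PV of 5-year annuity: $6,590.00 × [1 − (1+0.106)^−5] / 0.106 = 24603.03626
Perpetuity value at year 5: $1,230.00 / 0.106 = 11603.77358
PV of perpetuity: 11603.77358 / (1+0.106)^5 = 7011.70460
Total PV = 24603.03626 + 7011.70460 = 31614.74086

$31614.74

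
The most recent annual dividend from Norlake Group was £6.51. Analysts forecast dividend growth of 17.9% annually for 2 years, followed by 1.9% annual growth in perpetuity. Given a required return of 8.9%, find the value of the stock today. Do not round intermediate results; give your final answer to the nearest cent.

D_1 = 7.67529
D_2 = 9.04917
Terminal value at year 2: TV = D_2×(1+g_2)/(r−g_2) = 9.22110/0.07 = 131.73002
P_0 = D_1/(1+r)^1 + D_2/(1+r)^2 + TV/(1+r)^2
    = 7.04802 + 7.63050 + 111.07824 = 125.75675

£125.76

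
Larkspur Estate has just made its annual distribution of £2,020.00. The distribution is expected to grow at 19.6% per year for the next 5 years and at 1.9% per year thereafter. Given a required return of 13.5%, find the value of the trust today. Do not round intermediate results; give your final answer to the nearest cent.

£34903.84

D_1 = 2415.92000
D_2 = 2889.44032
D_3 = 3455.77062
D_4 = 4133.10166
D_5 = 4943.18959
Terminal value at year 5: TV = D_5×(1+g_2)/(r−g_2) = 5037.11019/0.116 = 43423.36374
P_0 = D_1/(1+r)^1 + D_2/(1+r)^2 + D_3/(1+r)^3 + D_4/(1+r)^4 + D_5/(1+r)^5 + TV/(1+r)^5
    = 2128.56388 + 2242.96246 + 2363.50935 + 2490.53496 + 2624.38750 + 23053.88672 = 34903.84486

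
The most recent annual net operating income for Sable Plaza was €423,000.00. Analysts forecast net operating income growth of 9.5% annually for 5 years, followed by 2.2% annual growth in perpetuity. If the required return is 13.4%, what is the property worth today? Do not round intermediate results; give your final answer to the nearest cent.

D_1 = 463185.00000
D_2 = 507187.57500
D_3 = 555370.39462
D_4 = 608130.58211
D_5 = 665902.98742
Terminal value at year 5: TV = D_5×(1+g_2)/(r−g_2) = 680552.85314/0.112 = 6076364.76016
P_0 = D_1/(1+r)^1 + D_2/(1+r)^2 + D_3/(1+r)^3 + D_4/(1+r)^4 + D_5/(1+r)^5 + TV/(1+r)^5
    = 408452.38095 + 394405.07685 + 380840.88108 + 367743.17882 + 355095.92664 + 3240250.33059 = 5146787.77493

€5146787.77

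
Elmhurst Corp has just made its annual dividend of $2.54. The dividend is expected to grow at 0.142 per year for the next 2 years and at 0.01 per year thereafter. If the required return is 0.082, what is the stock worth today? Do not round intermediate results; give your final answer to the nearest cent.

$45.20

D_1 = 2.90068
D_2 = 3.31258
Terminal value at year 2: TV = D_2×(1+g_2)/(r−g_2) = 3.34570/0.072 = 46.46809
P_0 = D_1/(1+r)^1 + D_2/(1+r)^2 + TV/(1+r)^2
    = 2.68085 + 2.82951 + 39.69175 = 45.20211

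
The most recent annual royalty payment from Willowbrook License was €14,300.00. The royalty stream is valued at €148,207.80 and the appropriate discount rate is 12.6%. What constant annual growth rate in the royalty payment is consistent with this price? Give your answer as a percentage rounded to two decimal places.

2.69%

P = D₀(1+g)/(r−g) ⇒ P(r−g) = D₀(1+g) ⇒ g(P+D₀) = P·r − D₀
g = (P·r − D₀)/(P + D₀) = (€148,207.80×0.126 − €14,300.00) / (€148,207.80 + €14,300.00) = 0.026917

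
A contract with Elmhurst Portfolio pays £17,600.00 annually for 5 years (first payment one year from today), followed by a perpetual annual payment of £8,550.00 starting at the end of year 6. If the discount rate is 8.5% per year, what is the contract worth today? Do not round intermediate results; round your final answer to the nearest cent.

PV of 5-year annuity: £17,600.00 × [1 − (1+0.085)^−5] / 0.085 = 69355.30059
Perpetuity value at year 5: £8,550.00 / 0.085 = 100588.23529
PV of perpetuity: 100588.23529 / (1+0.085)^5 = 66895.74552
Total PV = 69355.30059 + 66895.74552 = 136251.04611

£136251.05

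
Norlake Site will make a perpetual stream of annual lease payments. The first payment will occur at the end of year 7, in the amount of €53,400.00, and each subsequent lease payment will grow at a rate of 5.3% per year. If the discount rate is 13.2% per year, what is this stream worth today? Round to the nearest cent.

€321244.43

Value at end of year 6: C₁ / (r − g) = €53,400.00 / (0.132 − 0.053) = €675,949.3671
Discount to today: PV = €675,949.3671 / (1 + 0.132)^6 = €675,949.3671 / 2.104159 = €321,244.43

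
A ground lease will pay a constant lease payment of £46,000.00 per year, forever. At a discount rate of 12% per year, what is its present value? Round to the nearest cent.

£383333.33

Level perpetuity: PV = C / r = £46,000.00 / 0.12 = £383,333.33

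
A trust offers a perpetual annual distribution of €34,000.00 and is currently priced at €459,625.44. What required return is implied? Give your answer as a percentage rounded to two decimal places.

P = C/r ⇒ r = C/P = €34,000.00/€459,625.44 = 0.073973

7.40%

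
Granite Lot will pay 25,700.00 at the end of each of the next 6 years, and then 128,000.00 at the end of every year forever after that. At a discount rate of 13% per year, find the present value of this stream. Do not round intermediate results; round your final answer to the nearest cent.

PV of 6-year annuity: 25,700.00 × [1 − (1+0.13)^−6] / 0.13 = 102737.02958
Perpetuity value at year 6: 128,000.00 / 0.13 = 984615.38462
PV of perpetuity: 984615.38462 / (1+0.13)^6 = 472929.01163
Total PV = 102737.02958 + 472929.01163 = 575666.04120

575666.04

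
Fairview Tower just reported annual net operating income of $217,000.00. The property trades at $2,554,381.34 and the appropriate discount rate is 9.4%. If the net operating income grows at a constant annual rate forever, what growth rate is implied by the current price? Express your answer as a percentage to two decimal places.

P = D₀(1+g)/(r−g) ⇒ P(r−g) = D₀(1+g) ⇒ g(P+D₀) = P·r − D₀
g = (P·r − D₀)/(P + D₀) = ($2,554,381.34×0.094 − $217,000.00) / ($2,554,381.34 + $217,000.00) = 0.008339

0.83%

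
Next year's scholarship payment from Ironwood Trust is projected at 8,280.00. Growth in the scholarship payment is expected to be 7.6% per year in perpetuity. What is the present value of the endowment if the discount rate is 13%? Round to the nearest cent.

153333.33

Growing perpetuity: P = D₁ / (r − g) = 8,280.0000 / (0.13 − 0.076) = 153,333.33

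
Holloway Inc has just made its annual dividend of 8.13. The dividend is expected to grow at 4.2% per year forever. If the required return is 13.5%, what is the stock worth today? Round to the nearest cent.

91.09

D₁ = D₀ × (1 + g) = 8.13 × 1.042 = 8.4715
Growing perpetuity: P = D₁ / (r − g) = 8.4715 / (0.135 − 0.042) = 91.09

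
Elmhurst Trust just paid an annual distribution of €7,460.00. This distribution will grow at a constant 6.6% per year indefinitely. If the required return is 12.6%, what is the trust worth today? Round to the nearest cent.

€132539.33

D₁ = D₀ × (1 + g) = €7,460.00 × 1.066 = €7,952.3600
Growing perpetuity: P = D₁ / (r − g) = €7,952.3600 / (0.126 − 0.066) = €132,539.33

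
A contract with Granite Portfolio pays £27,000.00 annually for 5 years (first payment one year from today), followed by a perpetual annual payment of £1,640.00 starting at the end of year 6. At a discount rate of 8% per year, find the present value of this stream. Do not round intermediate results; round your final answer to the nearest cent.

£121755.13

PV of 5-year annuity: £27,000.00 × [1 − (1+0.08)^−5] / 0.08 = 107803.17100
Perpetuity value at year 5: £1,640.00 / 0.08 = 20500.00000
PV of perpetuity: 20500.00000 / (1+0.08)^5 = 13951.95554
Total PV = 107803.17100 + 13951.95554 = 121755.12654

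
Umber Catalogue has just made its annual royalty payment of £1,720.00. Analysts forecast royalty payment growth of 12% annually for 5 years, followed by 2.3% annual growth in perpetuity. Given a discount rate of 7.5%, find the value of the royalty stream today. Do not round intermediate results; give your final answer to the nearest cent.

£51280.49

D_1 = 1926.40000
D_2 = 2157.56800
D_3 = 2416.47616
D_4 = 2706.45330
D_5 = 3031.22770
Terminal value at year 5: TV = D_5×(1+g_2)/(r−g_2) = 3100.94593/0.052 = 59633.57562
P_0 = D_1/(1+r)^1 + D_2/(1+r)^2 + D_3/(1+r)^3 + D_4/(1+r)^4 + D_5/(1+r)^5 + TV/(1+r)^5
    = 1792.00000 + 1867.01395 + 1945.16803 + 2026.59366 + 2111.42782 + 41538.28187 = 51280.48534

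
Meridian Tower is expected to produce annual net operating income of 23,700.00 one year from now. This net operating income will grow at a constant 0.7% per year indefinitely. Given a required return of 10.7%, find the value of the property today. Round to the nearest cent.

237000.00

Growing perpetuity: P = D₁ / (r − g) = 23,700.0000 / (0.107 − 0.007) = 237,000.00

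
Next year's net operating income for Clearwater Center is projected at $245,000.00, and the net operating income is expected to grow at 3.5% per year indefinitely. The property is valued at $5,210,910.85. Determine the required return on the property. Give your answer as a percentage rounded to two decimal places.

8.20%

P = D₁/(r − g) ⇒ r = D₁/P + g = $245,000.0000/$5,210,910.85 + 0.035 = 0.047017 + 0.035 = 0.082017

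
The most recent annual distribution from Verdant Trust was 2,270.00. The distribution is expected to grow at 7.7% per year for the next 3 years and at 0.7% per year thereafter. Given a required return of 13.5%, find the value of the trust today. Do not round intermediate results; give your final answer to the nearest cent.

21395.66

D_1 = 2444.79000
D_2 = 2633.03883
D_3 = 2835.78282
Terminal value at year 3: TV = D_3×(1+g_2)/(r−g_2) = 2855.63330/0.128 = 22309.63515
P_0 = D_1/(1+r)^1 + D_2/(1+r)^2 + D_3/(1+r)^3 + TV/(1+r)^3
    = 2154.00000 + 2043.92775 + 1939.48034 + 15258.25552 = 21395.66362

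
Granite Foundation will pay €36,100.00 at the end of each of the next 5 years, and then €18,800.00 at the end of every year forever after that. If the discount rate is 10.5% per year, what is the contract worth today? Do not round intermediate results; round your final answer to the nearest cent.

PV of 5-year annuity: €36,100.00 × [1 − (1+0.105)^−5] / 0.105 = 135117.18187
Perpetuity value at year 5: €18,800.00 / 0.105 = 179047.61905
PV of perpetuity: 179047.61905 / (1+0.105)^5 = 108681.88445
Total PV = 135117.18187 + 108681.88445 = 243799.06631

€243799.07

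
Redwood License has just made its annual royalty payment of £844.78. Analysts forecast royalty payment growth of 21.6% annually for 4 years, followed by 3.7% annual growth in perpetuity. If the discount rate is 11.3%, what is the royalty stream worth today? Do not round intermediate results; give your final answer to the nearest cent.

D_1 = 1027.25248
D_2 = 1249.13902
D_3 = 1518.95304
D_4 = 1847.04690
Terminal value at year 4: TV = D_4×(1+g_2)/(r−g_2) = 1915.38764/0.076 = 25202.46889
P_0 = D_1/(1+r)^1 + D_2/(1+r)^2 + D_3/(1+r)^3 + D_4/(1+r)^4 + TV/(1+r)^4
    = 922.95820 + 1008.37123 + 1101.68860 + 1203.64181 + 16423.37578 = 20660.03562

£20660.04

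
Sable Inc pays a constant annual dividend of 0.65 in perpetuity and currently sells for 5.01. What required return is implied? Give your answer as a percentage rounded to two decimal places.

P = C/r ⇒ r = C/P = 0.65/5.01 = 0.129741

12.97%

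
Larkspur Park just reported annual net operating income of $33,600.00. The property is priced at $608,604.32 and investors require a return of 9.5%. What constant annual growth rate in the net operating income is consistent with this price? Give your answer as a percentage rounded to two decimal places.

P = D₀(1+g)/(r−g) ⇒ P(r−g) = D₀(1+g) ⇒ g(P+D₀) = P·r − D₀
g = (P·r − D₀)/(P + D₀) = ($608,604.32×0.095 − $33,600.00) / ($608,604.32 + $33,600.00) = 0.037710

3.77%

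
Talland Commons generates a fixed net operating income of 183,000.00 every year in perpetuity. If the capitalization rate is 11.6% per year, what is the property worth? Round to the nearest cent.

1577586.21

Level perpetuity: PV = C / r = 183,000.00 / 0.116 = 1,577,586.21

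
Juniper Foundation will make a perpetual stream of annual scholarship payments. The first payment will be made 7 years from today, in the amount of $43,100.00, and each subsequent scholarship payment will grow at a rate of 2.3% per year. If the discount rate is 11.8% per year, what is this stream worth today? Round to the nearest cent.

Value at end of year 6: C₁ / (r − g) = $43,100.00 / (0.118 − 0.023) = $453,684.2105
Discount to today: PV = $453,684.2105 / (1 + 0.118)^6 = $453,684.2105 / 1.952769 = $232,328.69

$232328.69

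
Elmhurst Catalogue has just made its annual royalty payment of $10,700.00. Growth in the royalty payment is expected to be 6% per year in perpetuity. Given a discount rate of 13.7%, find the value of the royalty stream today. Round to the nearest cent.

D₁ = D₀ × (1 + g) = $10,700.00 × 1.06 = $11,342.0000
Growing perpetuity: P = D₁ / (r − g) = $11,342.0000 / (0.137 − 0.06) = $147,298.70

$147298.70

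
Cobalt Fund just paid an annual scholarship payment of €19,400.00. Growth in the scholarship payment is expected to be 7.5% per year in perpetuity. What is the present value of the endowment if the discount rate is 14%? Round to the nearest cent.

D₁ = D₀ × (1 + g) = €19,400.00 × 1.075 = €20,855.0000
Growing perpetuity: P = D₁ / (r − g) = €20,855.0000 / (0.14 − 0.075) = €320,846.15

€320846.15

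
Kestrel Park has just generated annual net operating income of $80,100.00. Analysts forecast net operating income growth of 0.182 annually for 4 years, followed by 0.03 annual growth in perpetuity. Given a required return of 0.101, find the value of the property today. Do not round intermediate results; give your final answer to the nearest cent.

D_1 = 94678.20000
D_2 = 111909.63240
D_3 = 132277.18550
D_4 = 156351.63326
Terminal value at year 4: TV = D_4×(1+g_2)/(r−g_2) = 161042.18225/0.071 = 2268199.75007
P_0 = D_1/(1+r)^1 + D_2/(1+r)^2 + D_3/(1+r)^3 + D_4/(1+r)^4 + TV/(1+r)^4
    = 85992.91553 + 92319.36981 + 99111.25805 + 106402.82199 + 1543590.23455 = 1927416.59993

$1927416.60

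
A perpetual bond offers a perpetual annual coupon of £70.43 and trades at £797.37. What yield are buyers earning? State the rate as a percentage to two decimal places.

P = C/r ⇒ r = C/P = £70.43/£797.37 = 0.088328

8.83%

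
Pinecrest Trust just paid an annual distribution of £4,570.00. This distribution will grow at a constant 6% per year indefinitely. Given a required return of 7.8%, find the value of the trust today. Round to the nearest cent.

D₁ = D₀ × (1 + g) = £4,570.00 × 1.06 = £4,844.2000
Growing perpetuity: P = D₁ / (r − g) = £4,844.2000 / (0.078 − 0.06) = £269,122.22

£269122.22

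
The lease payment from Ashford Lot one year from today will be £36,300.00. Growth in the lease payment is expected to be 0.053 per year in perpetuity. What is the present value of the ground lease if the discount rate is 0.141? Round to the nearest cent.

Growing perpetuity: P = D₁ / (r − g) = £36,300.0000 / (0.141 − 0.053) = £412,500.00

£412500.00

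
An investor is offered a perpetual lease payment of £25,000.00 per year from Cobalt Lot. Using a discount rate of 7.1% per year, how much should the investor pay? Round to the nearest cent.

Level perpetuity: PV = C / r = £25,000.00 / 0.071 = £352,112.68

£352112.68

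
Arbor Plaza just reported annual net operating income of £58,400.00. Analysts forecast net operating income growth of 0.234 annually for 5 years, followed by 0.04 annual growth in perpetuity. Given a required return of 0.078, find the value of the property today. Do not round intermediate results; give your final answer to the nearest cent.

D_1 = 72065.60000
D_2 = 88928.95040
D_3 = 109738.32479
D_4 = 135417.09280
D_5 = 167104.69251
Terminal value at year 5: TV = D_5×(1+g_2)/(r−g_2) = 173788.88021/0.038 = 4573391.58447
P_0 = D_1/(1+r)^1 + D_2/(1+r)^2 + D_3/(1+r)^3 + D_4/(1+r)^4 + D_5/(1+r)^5 + TV/(1+r)^5
    = 66851.20594 + 76525.40643 + 87599.58398 + 100276.33268 + 114787.56450 + 3141554.39674 = 3587594.49026

£3587594.49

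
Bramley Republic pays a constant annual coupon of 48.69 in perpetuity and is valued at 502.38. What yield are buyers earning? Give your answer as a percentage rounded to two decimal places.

9.69%

P = C/r ⇒ r = C/P = 48.69/502.38 = 0.096919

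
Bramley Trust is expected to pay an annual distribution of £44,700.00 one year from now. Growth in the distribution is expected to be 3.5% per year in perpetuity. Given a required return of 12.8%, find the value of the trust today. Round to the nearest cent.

£480645.16

Growing perpetuity: P = D₁ / (r − g) = £44,700.0000 / (0.128 − 0.035) = £480,645.16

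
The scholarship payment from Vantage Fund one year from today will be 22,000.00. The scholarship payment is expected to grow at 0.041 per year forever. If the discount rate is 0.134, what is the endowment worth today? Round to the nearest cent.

236559.14

Growing perpetuity: P = D₁ / (r − g) = 22,000.0000 / (0.134 − 0.041) = 236,559.14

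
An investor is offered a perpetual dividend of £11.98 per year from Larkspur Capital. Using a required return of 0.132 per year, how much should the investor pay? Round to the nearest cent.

£90.76

Level perpetuity: PV = C / r = £11.98 / 0.132 = £90.76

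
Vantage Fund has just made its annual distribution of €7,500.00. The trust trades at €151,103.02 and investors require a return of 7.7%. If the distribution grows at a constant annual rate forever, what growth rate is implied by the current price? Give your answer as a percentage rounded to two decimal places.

P = D₀(1+g)/(r−g) ⇒ P(r−g) = D₀(1+g) ⇒ g(P+D₀) = P·r − D₀
g = (P·r − D₀)/(P + D₀) = (€151,103.02×0.077 − €7,500.00) / (€151,103.02 + €7,500.00) = 0.026071

2.61%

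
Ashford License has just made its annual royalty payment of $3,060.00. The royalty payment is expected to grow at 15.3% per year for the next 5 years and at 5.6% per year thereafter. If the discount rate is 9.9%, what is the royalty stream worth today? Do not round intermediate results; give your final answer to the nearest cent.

$113224.38

D_1 = 3528.18000
D_2 = 4067.99154
D_3 = 4690.39425
D_4 = 5408.02457
D_5 = 6235.45232
Terminal value at year 5: TV = D_5×(1+g_2)/(r−g_2) = 6584.63765/0.043 = 153131.10823
P_0 = D_1/(1+r)^1 + D_2/(1+r)^2 + D_3/(1+r)^3 + D_4/(1+r)^4 + D_5/(1+r)^5 + TV/(1+r)^5
    = 3210.35487 + 3368.09751 + 3533.59093 + 3707.21596 + 3889.37216 + 95515.74413 = 113224.37555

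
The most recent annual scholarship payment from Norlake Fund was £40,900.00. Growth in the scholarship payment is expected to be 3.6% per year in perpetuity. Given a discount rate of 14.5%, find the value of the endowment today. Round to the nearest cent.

£388737.61

D₁ = D₀ × (1 + g) = £40,900.00 × 1.036 = £42,372.4000
Growing perpetuity: P = D₁ / (r − g) = £42,372.4000 / (0.145 − 0.036) = £388,737.61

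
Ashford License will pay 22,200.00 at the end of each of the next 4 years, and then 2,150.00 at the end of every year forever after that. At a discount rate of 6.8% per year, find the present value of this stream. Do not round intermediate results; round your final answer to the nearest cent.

99838.99

PV of 4-year annuity: 22,200.00 × [1 − (1+0.068)^−4] / 0.068 = 75536.85318
Perpetuity value at year 4: 2,150.00 / 0.068 = 31617.64706
PV of perpetuity: 31617.64706 / (1+0.068)^4 = 24302.14101
Total PV = 75536.85318 + 24302.14101 = 99838.99418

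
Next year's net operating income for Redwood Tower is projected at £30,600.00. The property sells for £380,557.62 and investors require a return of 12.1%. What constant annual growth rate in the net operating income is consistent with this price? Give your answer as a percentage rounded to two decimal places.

P = D₁/(r−g) ⇒ g = r − D₁/P = 0.121 − £30,600.00/£380,557.62 = 0.040592

4.06%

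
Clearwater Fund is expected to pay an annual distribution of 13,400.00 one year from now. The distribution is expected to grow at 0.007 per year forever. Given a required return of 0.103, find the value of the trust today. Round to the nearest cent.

139583.33

Growing perpetuity: P = D₁ / (r − g) = 13,400.0000 / (0.103 − 0.007) = 139,583.33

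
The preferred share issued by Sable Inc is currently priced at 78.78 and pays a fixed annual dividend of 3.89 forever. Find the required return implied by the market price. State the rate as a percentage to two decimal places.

P = C/r ⇒ r = C/P = 3.89/78.78 = 0.049378

4.94%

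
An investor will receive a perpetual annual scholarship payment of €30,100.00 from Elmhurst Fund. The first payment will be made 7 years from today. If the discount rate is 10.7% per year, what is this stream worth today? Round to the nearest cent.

€152861.10

Value at end of year 6: C / r = €30,100.00 / 0.107 = €281,308.4112
Discount to today: PV = €281,308.4112 / (1 + 0.107)^6 = €281,308.4112 / 1.840288 = €152,861.10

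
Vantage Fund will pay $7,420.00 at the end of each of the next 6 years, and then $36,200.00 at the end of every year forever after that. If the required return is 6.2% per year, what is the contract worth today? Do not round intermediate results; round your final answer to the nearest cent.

PV of 6-year annuity: $7,420.00 × [1 − (1+0.062)^−6] / 0.062 = 36258.39324
Perpetuity value at year 6: $36,200.00 / 0.062 = 583870.96774
PV of perpetuity: 583870.96774 / (1+0.062)^6 = 406976.91985
Total PV = 36258.39324 + 406976.91985 = 443235.31309

$443235.31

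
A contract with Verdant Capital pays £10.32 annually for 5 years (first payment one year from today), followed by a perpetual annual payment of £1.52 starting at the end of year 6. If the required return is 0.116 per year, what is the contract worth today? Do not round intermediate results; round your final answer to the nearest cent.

PV of 5-year annuity: £10.32 × [1 − (1+0.116)^−5] / 0.116 = 37.57290
Perpetuity value at year 5: £1.52 / 0.116 = 13.10345
PV of perpetuity: 13.10345 / (1+0.116)^5 = 7.56946
Total PV = 37.57290 + 7.56946 = 45.14236

£45.14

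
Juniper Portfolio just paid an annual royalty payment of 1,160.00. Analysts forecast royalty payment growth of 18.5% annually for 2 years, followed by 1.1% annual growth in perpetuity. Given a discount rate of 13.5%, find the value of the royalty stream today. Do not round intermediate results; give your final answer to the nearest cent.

D_1 = 1374.60000
D_2 = 1628.90100
Terminal value at year 2: TV = D_2×(1+g_2)/(r−g_2) = 1646.81891/0.124 = 13280.79767
P_0 = D_1/(1+r)^1 + D_2/(1+r)^2 + TV/(1+r)^2
    = 1211.10132 + 1264.45380 + 10309.37738 = 12784.93250

12784.93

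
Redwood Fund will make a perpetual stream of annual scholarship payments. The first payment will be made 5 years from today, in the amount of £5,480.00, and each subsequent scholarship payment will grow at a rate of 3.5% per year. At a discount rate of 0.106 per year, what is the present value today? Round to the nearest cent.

Value at end of year 4: C₁ / (r − g) = £5,480.00 / (0.106 − 0.035) = £77,183.0986
Discount to today: PV = £77,183.0986 / (1 + 0.106)^4 = £77,183.0986 / 1.496306 = £51,582.42

£51582.42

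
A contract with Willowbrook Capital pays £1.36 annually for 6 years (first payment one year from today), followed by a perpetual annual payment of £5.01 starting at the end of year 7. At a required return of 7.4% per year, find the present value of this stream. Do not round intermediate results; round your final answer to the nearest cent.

PV of 6-year annuity: £1.36 × [1 − (1+0.074)^−6] / 0.074 = 6.40321
Perpetuity value at year 6: £5.01 / 0.074 = 67.70270
PV of perpetuity: 67.70270 / (1+0.074)^6 = 44.11439
Total PV = 6.40321 + 44.11439 = 50.51761

£50.52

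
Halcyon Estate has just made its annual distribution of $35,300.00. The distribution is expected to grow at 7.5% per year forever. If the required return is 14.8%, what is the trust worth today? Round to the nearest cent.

$519828.77

D₁ = D₀ × (1 + g) = $35,300.00 × 1.075 = $37,947.5000
Growing perpetuity: P = D₁ / (r − g) = $37,947.5000 / (0.148 − 0.075) = $519,828.77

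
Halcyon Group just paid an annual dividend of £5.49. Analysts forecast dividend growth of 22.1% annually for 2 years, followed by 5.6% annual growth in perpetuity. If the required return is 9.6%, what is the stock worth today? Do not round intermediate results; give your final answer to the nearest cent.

£192.81

D_1 = 6.70329
D_2 = 8.18472
Terminal value at year 2: TV = D_2×(1+g_2)/(r−g_2) = 8.64306/0.04 = 216.07653
P_0 = D_1/(1+r)^1 + D_2/(1+r)^2 + TV/(1+r)^2
    = 6.11614 + 6.81369 + 179.88150 = 192.81133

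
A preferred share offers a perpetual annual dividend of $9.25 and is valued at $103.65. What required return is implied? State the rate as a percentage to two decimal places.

8.92%

P = C/r ⇒ r = C/P = $9.25/$103.65 = 0.089243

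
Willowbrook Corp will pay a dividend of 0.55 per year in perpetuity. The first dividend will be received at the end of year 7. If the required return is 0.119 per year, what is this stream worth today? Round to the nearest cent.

2.35

Value at end of year 6: C / r = 0.55 / 0.119 = 4.6218
Discount to today: PV = 4.6218 / (1 + 0.119)^6 = 4.6218 / 1.963272 = 2.35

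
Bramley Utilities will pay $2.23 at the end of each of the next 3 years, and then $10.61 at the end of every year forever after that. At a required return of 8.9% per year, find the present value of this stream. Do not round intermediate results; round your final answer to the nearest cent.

PV of 3-year annuity: $2.23 × [1 − (1+0.089)^−3] / 0.089 = 5.65486
Perpetuity value at year 3: $10.61 / 0.089 = 119.21348
PV of perpetuity: 119.21348 / (1+0.089)^3 = 92.30851
Total PV = 5.65486 + 92.30851 = 97.96337

$97.96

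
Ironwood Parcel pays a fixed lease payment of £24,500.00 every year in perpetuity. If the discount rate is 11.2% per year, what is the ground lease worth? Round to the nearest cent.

Level perpetuity: PV = C / r = £24,500.00 / 0.112 = £218,750.00

£218750.00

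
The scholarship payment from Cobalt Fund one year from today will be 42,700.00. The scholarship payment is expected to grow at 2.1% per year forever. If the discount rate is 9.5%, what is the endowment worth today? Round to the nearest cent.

Growing perpetuity: P = D₁ / (r − g) = 42,700.0000 / (0.095 − 0.021) = 577,027.03

577027.03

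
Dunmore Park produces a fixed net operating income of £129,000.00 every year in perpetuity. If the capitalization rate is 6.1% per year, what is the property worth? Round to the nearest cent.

£2114754.10

Level perpetuity: PV = C / r = £129,000.00 / 0.061 = £2,114,754.10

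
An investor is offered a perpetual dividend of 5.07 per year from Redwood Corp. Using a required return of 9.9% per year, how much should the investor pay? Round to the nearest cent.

51.21

Level perpetuity: PV = C / r = 5.07 / 0.099 = 51.21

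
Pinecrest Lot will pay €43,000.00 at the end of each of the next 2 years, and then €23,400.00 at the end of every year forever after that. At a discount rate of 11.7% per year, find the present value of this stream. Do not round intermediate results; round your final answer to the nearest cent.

PV of 2-year annuity: €43,000.00 × [1 − (1+0.117)^−2] / 0.117 = 72959.68787
Perpetuity value at year 2: €23,400.00 / 0.117 = 200000.00000
PV of perpetuity: 200000.00000 / (1+0.117)^2 = 160296.35590
Total PV = 72959.68787 + 160296.35590 = 233256.04377

€233256.04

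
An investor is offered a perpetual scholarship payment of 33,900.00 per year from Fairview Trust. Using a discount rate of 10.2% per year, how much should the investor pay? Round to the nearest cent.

332352.94

Level perpetuity: PV = C / r = 33,900.00 / 0.102 = 332,352.94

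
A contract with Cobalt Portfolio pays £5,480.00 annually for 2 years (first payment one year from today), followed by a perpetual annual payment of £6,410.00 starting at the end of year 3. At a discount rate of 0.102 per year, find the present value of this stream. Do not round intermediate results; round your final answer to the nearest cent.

PV of 2-year annuity: £5,480.00 × [1 − (1+0.102)^−2] / 0.102 = 9485.27838
Perpetuity value at year 2: £6,410.00 / 0.102 = 62843.13725
PV of perpetuity: 62843.13725 / (1+0.102)^2 = 51748.13098
Total PV = 9485.27838 + 51748.13098 = 61233.40936

£61233.41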